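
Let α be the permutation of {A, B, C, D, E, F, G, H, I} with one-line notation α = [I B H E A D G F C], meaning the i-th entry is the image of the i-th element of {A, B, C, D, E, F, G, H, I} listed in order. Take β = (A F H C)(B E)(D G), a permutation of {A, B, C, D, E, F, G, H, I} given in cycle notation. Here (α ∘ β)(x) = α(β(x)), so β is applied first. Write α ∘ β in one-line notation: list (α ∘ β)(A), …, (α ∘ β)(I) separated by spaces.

For each element, apply β then α: A → F → D; B → E → A; C → A → I; D → G → G; E → B → B; F → H → F; G → D → E; H → C → H; I → I → C.
Collecting the images, α ∘ β = [D A I G B F E H C].

D A I G B F E H C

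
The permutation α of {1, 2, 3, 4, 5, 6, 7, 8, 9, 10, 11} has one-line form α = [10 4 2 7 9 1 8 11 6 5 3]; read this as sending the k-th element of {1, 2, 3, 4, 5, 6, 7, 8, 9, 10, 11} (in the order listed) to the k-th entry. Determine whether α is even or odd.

odd

In disjoint-cycle form the cycle lengths are 6, 5.
A cycle of length ℓ contributes ℓ−1 transpositions, so α is a product of 5 + 4 = 9 transpositions — odd.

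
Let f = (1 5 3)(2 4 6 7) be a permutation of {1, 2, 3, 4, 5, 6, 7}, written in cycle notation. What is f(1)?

1 appears in (1 5 3); the next entry (wrapping around) is 5.

5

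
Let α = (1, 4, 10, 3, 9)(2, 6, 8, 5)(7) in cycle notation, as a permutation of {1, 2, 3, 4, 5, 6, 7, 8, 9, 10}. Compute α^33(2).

6

2 lies in the 4-cycle (2, 6, 8, 5).
Since the cycle has length 4, α^33 acts on it the same as α^1 (33 mod 4 = 1).
Advancing 1 step from 2: 2 → 6.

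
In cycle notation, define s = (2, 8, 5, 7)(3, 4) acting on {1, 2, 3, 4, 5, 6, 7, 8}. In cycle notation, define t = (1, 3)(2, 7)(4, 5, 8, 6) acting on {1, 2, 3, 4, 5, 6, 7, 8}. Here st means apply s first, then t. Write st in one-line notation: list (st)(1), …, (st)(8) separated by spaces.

3 6 5 1 2 4 7 8

For each element, apply s then t: 1 → 1 → 3; 2 → 8 → 6; 3 → 4 → 5; 4 → 3 → 1; 5 → 7 → 2; 6 → 6 → 4; 7 → 2 → 7; 8 → 5 → 8.
Collecting the images, st = [3 6 5 1 2 4 7 8].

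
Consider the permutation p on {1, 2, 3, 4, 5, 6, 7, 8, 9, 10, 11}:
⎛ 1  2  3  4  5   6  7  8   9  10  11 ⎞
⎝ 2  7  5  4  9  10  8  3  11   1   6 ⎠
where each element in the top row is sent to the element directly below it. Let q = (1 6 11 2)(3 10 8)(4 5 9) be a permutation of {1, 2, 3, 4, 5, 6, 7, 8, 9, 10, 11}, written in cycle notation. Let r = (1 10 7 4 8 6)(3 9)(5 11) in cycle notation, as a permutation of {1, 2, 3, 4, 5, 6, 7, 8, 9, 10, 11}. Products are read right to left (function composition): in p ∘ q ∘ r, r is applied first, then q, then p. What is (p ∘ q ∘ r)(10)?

8

(p ∘ q ∘ r)(10) = p(q(r(10))). r(10) = 7, then q(7) = 7, then p(7) = 8, so the result is 8.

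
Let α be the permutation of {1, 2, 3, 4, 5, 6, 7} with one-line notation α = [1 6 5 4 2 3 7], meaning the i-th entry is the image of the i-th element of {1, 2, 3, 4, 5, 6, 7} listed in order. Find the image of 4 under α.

4 is element number 4 of the domain, and entry number 4 of the one-line form is 4, so α(4) = 4.

4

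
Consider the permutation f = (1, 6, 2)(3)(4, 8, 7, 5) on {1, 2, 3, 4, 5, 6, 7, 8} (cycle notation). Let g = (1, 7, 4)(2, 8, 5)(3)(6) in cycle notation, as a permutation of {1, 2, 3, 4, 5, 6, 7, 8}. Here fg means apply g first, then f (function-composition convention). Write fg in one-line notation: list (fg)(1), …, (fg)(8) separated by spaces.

5 7 3 6 1 2 8 4

For each element, apply g then f: 1 → 7 → 5; 2 → 8 → 7; 3 → 3 → 3; 4 → 1 → 6; 5 → 2 → 1; 6 → 6 → 2; 7 → 4 → 8; 8 → 5 → 4.
So fg in one-line form is 5 7 3 6 1 2 8 4.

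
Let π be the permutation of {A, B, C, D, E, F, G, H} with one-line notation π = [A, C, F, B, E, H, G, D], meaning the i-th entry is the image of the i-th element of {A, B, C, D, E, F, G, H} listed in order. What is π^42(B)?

Tracing B → C → … returns to B after 5 steps, so B lies in a 5-cycle (B, C, F, H, D).
On a 5-cycle, π^5 is the identity, so π^42 = π^2 there (42 ≡ 2 mod 5).
Advancing 2 steps from B: B → C → F.

F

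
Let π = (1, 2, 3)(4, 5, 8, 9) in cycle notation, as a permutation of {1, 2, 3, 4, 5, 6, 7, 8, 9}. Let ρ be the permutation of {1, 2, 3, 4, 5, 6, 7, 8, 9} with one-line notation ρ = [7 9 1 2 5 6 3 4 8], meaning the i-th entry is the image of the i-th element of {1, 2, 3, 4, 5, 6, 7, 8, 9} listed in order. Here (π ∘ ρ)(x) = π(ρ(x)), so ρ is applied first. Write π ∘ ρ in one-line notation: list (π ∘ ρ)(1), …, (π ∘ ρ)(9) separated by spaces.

7 4 2 3 8 6 1 5 9

(π ∘ ρ)(x) = π(ρ(x)). Computing each image: π(ρ(1)) = π(7) = 7, π(ρ(2)) = π(9) = 4, π(ρ(3)) = π(1) = 2, π(ρ(4)) = π(2) = 3, π(ρ(5)) = π(5) = 8, π(ρ(6)) = π(6) = 6, π(ρ(7)) = π(3) = 1, π(ρ(8)) = π(4) = 5, π(ρ(9)) = π(8) = 9.
Hence π ∘ ρ = [7 4 2 3 8 6 1 5 9].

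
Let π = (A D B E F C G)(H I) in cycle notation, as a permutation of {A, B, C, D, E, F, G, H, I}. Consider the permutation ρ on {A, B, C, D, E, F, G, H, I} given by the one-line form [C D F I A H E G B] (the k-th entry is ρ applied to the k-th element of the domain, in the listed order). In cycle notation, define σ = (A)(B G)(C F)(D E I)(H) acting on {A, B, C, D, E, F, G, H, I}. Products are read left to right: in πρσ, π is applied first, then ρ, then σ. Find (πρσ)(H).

G

(πρσ)(H) = σ(ρ(π(H))). π(H) = I, then ρ(I) = B, then σ(B) = G, so the result is G.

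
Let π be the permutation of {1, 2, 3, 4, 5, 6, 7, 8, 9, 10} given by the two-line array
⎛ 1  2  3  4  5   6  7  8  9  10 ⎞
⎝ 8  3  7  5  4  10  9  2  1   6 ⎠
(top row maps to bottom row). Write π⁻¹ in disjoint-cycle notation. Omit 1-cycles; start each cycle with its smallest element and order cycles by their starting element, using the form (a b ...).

The cycle decomposition of π is (1 8 2 3 7 9)(4 5)(6 10).
Reversing each cycle (and rotating so the smallest element leads) gives π⁻¹ = (1 9 7 3 2 8)(4 5)(6 10).

(1 9 7 3 2 8)(4 5)(6 10)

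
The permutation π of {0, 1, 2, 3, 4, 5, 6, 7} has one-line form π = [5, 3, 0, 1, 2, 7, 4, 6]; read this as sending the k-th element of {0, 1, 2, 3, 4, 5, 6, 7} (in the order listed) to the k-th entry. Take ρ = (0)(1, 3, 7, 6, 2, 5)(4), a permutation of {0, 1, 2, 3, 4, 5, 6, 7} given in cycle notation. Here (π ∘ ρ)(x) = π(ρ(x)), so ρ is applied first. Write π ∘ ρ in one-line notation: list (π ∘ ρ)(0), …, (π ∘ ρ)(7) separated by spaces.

5 1 7 6 2 3 0 4

For each element, apply ρ then π: 0 → 0 → 5; 1 → 3 → 1; 2 → 5 → 7; 3 → 7 → 6; 4 → 4 → 2; 5 → 1 → 3; 6 → 2 → 0; 7 → 6 → 4.
Collecting the images, π ∘ ρ = [5 1 7 6 2 3 0 4].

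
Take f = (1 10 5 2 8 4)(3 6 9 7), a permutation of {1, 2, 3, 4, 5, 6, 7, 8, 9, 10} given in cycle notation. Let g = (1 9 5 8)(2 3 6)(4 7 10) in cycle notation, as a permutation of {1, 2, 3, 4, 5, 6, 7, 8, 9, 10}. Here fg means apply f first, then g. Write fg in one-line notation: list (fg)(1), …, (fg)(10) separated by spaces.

4 1 2 9 3 5 6 7 10 8

(fg)(x) = g(f(x)). Computing each image: g(f(1)) = g(10) = 4, g(f(2)) = g(8) = 1, g(f(3)) = g(6) = 2, g(f(4)) = g(1) = 9, g(f(5)) = g(2) = 3, g(f(6)) = g(9) = 5, g(f(7)) = g(3) = 6, g(f(8)) = g(4) = 7, g(f(9)) = g(7) = 10, g(f(10)) = g(5) = 8.
Hence fg = [4 1 2 9 3 5 6 7 10 8].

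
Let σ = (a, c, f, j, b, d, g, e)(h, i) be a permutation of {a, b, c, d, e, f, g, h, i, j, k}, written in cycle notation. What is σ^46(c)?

e

c lies in the 8-cycle (a, c, f, j, b, d, g, e).
Since the cycle has length 8, σ^46 acts on it the same as σ^6 (46 mod 8 = 6).
Advancing 6 steps from c: c → f → j → b → d → g → e.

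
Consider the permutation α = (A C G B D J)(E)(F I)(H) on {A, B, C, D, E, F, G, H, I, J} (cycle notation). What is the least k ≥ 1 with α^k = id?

6

The cycle type of α is (6, 2, 1, 1).
The order of α is the least common multiple of its cycle lengths: lcm(6, 2) = 6.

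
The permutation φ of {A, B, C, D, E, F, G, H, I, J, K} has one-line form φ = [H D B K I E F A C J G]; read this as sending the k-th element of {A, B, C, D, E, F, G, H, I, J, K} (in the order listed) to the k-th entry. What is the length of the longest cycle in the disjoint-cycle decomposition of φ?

8

Decomposing into disjoint cycles gives (A, H)(B, D, K, G, F, E, I, C); the longest has length 8.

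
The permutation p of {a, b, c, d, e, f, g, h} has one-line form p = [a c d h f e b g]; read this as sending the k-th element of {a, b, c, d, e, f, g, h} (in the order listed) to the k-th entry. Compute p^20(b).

b

Tracing b → c → … returns to b after 5 steps, so b lies in a 5-cycle (b, c, d, h, g).
Powers repeat with period 5 on this cycle, and 20 mod 5 = 0, so p^20(b) = p^0(b).
So p^20(b) = b.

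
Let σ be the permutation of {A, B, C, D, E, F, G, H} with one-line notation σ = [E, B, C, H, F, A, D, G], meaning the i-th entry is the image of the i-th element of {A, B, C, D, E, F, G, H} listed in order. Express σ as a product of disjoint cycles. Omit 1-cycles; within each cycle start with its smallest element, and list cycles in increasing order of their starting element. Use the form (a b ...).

From A: A → E → F → A, closing the cycle (A E F).
Continuing from each remaining unvisited element yields (A E F)(D H G).

(A E F)(D H G)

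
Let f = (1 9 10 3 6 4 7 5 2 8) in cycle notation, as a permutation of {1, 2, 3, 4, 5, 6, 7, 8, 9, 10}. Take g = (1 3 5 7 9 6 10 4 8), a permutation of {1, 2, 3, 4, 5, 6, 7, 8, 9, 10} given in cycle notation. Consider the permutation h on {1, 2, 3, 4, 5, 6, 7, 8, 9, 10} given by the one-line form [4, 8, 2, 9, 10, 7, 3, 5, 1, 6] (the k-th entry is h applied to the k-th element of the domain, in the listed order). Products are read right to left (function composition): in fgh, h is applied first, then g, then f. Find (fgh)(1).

1

Apply the permutations in order: h(1) = 4, then g(4) = 8, then f(8) = 1. So (fgh)(1) = 1.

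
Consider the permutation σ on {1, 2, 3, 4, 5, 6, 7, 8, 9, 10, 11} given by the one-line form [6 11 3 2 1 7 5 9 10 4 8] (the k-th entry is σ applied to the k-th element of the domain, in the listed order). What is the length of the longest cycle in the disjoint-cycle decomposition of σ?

Decomposing into disjoint cycles gives (1 6 7 5)(2 11 8 9 10 4); the longest has length 6.

6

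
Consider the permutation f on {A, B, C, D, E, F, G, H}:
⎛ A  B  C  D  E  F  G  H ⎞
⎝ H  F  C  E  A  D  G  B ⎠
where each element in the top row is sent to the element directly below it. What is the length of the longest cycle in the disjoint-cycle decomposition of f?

6

Decomposing into disjoint cycles gives (A H B F D E); the longest has length 6.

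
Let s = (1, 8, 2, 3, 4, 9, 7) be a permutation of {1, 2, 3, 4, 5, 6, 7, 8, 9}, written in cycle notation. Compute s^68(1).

9

1 lies in the 7-cycle (1, 8, 2, 3, 4, 9, 7).
On a 7-cycle, s^7 is the identity, so s^68 = s^5 there (68 ≡ 5 mod 7).
Advancing 5 steps from 1: 1 → 8 → 2 → 3 → 4 → 9.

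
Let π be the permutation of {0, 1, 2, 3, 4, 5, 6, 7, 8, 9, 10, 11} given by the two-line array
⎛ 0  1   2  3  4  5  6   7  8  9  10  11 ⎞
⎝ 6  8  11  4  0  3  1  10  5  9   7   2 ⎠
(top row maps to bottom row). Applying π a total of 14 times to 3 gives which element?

3

Tracing 3 → 4 → … returns to 3 after 7 steps, so 3 lies in a 7-cycle (0 6 1 8 5 3 4).
On a 7-cycle, π^7 is the identity, so π^14 = π^0 there (14 ≡ 0 mod 7).
So π^14(3) = 3.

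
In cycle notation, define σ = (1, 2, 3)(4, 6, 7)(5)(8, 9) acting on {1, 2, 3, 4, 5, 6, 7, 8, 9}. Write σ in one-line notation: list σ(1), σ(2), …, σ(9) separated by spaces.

2 3 1 6 5 7 4 9 8

Image by image: 1→2, 2→3, 3→1, 4→6, 5→5, 6→7, 7→4, 8→9, 9→8.
Listing these in domain order gives 2 3 1 6 5 7 4 9 8.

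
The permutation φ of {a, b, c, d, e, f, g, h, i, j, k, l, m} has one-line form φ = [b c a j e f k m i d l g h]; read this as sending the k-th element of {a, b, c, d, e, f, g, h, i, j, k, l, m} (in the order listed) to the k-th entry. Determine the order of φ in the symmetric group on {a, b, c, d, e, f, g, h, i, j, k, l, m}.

Writing φ as disjoint cycles, the cycle lengths are 3, 3, 2, 2, 1, 1, 1.
Since disjoint cycles commute, ord(φ) = lcm(3, 3, 2, 2) = 6.

6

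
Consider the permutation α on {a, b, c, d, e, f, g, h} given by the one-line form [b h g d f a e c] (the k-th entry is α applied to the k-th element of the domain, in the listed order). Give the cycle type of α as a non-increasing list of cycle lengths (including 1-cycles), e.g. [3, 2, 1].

[7, 1]

The disjoint cycles are (a, b, h, c, g, e, f)(d), with lengths 7, 1 in non-increasing order.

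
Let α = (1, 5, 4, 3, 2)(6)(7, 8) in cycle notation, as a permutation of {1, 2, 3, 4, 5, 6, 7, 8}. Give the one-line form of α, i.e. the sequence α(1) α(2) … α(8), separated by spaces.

5 1 2 3 4 6 8 7

Reading each image from the cycles: 1→5, 2→1, 3→2, 4→3, 5→4, 6→6, 7→8, 8→7.
So the one-line form is 5 1 2 3 4 6 8 7.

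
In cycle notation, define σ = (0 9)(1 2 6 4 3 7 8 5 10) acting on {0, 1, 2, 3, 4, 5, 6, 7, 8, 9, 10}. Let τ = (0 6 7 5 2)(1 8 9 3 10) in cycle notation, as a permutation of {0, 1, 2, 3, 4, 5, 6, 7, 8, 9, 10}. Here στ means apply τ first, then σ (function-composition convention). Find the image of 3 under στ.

τ(3) = 10, then σ(10) = 1; composing gives (στ)(3) = 1.

1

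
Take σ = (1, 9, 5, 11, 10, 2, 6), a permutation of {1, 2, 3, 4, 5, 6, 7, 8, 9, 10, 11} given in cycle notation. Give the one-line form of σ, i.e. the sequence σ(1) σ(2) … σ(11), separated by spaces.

9 6 3 4 11 1 7 8 5 2 10

Each element maps to the next entry in its cycle (wrapping to the front): 1↦9, 2↦6, 3↦3, 4↦4, 5↦11, 6↦1, 7↦7, 8↦8, 9↦5, 10↦2, 11↦10.
So the one-line form is 9 6 3 4 11 1 7 8 5 2 10.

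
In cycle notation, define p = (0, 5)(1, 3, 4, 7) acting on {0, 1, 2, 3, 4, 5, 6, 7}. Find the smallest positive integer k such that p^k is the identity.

4

The disjoint cycles have lengths 4, 2, 1, 1.
The order is lcm(4, 2) = 4.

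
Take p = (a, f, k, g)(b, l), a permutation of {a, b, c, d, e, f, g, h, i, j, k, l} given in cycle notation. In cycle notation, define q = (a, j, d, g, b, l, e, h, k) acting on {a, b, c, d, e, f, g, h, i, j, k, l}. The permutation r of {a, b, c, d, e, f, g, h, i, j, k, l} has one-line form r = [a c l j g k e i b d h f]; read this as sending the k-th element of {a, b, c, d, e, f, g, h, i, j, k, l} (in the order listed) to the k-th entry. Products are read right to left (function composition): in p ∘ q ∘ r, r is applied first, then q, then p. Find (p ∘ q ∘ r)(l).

Apply the permutations in order: r(l) = f, then q(f) = f, then p(f) = k. So (p ∘ q ∘ r)(l) = k.

k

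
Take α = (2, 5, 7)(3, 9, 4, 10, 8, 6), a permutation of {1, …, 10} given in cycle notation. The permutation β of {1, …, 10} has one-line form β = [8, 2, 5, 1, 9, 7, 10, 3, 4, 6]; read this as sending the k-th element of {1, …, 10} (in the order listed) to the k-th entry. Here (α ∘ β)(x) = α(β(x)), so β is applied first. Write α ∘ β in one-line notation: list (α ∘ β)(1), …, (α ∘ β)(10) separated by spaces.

Chase each element through β then α: 1 → 8 → 6; 2 → 2 → 5; 3 → 5 → 7; 4 → 1 → 1; 5 → 9 → 4; 6 → 7 → 2; 7 → 10 → 8; 8 → 3 → 9; 9 → 4 → 10; 10 → 6 → 3.
So α ∘ β in one-line form is 6 5 7 1 4 2 8 9 10 3.

6 5 7 1 4 2 8 9 10 3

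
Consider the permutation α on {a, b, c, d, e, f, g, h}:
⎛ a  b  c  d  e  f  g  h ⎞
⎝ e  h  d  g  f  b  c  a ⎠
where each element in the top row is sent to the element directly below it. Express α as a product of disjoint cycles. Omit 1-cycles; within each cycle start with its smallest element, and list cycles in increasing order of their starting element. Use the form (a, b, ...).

(a, e, f, b, h)(c, d, g)

Iterating α from a gives a → e → f → b → h → a; that is the 5-cycle (a, e, f, b, h).
Repeating from the next unused element and collecting all non-trivial cycles gives (a, e, f, b, h)(c, d, g).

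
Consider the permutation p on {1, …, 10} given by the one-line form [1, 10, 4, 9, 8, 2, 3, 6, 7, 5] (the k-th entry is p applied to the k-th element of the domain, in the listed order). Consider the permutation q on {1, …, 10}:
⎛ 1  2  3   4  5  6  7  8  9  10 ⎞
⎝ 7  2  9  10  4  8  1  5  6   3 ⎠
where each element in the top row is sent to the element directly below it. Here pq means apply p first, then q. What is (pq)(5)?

p(5) = 8, then q(8) = 5; composing gives (pq)(5) = 5.

5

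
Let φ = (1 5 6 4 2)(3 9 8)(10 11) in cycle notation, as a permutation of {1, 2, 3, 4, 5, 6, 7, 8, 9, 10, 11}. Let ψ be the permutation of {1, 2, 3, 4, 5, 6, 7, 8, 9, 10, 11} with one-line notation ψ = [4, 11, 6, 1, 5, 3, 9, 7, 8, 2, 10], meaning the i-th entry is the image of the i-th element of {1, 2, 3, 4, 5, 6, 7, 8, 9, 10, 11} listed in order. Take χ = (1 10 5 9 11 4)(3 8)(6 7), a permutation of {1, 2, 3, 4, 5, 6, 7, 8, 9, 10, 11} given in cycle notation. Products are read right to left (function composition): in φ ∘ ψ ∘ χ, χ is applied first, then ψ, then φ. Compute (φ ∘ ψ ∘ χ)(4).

Chase 4: χ(4) = 1; ψ(1) = 4; φ(4) = 2. Hence (φ ∘ ψ ∘ χ)(4) = 2.

2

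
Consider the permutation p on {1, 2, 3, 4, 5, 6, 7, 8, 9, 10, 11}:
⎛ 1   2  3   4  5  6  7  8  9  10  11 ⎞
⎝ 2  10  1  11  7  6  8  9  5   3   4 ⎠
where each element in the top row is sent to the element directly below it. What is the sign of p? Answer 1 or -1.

-1

In disjoint-cycle form the cycle lengths are 4, 4, 2, 1.
A cycle of length ℓ contributes ℓ−1 transpositions, so p is a product of 3 + 3 + 1 = 7 transpositions — odd.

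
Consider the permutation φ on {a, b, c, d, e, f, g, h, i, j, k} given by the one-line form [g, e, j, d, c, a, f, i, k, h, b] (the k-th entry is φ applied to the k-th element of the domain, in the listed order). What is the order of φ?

Decomposing into disjoint cycles gives cycle lengths 7, 3, 1.
Since disjoint cycles commute, ord(φ) = lcm(7, 3) = 21.

21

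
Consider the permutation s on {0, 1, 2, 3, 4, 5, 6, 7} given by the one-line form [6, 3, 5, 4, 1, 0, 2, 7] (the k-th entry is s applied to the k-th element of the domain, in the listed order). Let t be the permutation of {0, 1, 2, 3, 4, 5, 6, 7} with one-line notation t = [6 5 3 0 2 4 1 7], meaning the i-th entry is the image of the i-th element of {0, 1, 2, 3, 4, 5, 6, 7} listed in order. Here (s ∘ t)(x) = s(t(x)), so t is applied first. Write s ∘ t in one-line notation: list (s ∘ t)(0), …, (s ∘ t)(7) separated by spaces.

2 0 4 6 5 1 3 7

Chase each element through t then s: 0 → 6 → 2; 1 → 5 → 0; 2 → 3 → 4; 3 → 0 → 6; 4 → 2 → 5; 5 → 4 → 1; 6 → 1 → 3; 7 → 7 → 7.
So s ∘ t in one-line form is 2 0 4 6 5 1 3 7.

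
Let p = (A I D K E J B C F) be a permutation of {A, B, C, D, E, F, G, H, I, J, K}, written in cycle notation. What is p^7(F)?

B

F lies in the 9-cycle (A I D K E J B C F).
Advancing 7 steps from F: F → A → I → D → K → E → J → B.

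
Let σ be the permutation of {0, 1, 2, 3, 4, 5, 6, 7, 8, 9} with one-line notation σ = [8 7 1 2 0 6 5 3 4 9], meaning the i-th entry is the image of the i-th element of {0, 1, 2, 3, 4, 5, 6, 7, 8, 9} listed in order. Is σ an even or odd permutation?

In disjoint-cycle form the cycle lengths are 4, 3, 2, 1.
A cycle of length ℓ contributes ℓ−1 transpositions, so σ is a product of 3 + 2 + 1 = 6 transpositions — even.

even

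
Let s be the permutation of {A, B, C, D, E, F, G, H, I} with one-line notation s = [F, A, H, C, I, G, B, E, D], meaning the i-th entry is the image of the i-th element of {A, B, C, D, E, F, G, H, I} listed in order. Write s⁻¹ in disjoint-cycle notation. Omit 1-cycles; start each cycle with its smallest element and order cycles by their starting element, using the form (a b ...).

(A B G F)(C D I E H)

First write s in disjoint cycles: (A F G B)(C H E I D).
The inverse reverses every cycle; in canonical form, s⁻¹ = (A B G F)(C D I E H).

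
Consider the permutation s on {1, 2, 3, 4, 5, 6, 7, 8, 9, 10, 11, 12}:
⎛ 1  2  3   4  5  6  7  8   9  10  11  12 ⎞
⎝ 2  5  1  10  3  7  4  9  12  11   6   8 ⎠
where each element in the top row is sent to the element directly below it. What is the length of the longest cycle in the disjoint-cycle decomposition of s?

5

Decomposing into disjoint cycles gives (1 2 5 3)(4 10 11 6 7)(8 9 12); the longest has length 5.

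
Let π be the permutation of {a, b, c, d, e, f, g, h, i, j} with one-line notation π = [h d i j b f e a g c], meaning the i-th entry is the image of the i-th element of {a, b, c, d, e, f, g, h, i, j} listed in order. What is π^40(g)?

c

Tracing g → e → … returns to g after 7 steps, so g lies in a 7-cycle (b, d, j, c, i, g, e).
Since the cycle has length 7, π^40 acts on it the same as π^5 (40 mod 7 = 5).
Advancing 5 steps from g: g → e → b → d → j → c.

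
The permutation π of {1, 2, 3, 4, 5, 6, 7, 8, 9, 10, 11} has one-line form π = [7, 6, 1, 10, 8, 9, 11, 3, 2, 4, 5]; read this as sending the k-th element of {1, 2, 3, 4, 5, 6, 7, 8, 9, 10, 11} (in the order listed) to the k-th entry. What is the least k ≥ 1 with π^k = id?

Decomposing into disjoint cycles gives cycle lengths 6, 3, 2.
The order of π is the least common multiple of its cycle lengths: lcm(6, 3, 2) = 6.

6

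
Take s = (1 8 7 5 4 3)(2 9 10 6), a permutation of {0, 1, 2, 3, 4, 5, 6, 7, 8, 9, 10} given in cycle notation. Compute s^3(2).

6

2 lies in the 4-cycle (2 9 10 6).
Advancing 3 steps from 2: 2 → 9 → 10 → 6.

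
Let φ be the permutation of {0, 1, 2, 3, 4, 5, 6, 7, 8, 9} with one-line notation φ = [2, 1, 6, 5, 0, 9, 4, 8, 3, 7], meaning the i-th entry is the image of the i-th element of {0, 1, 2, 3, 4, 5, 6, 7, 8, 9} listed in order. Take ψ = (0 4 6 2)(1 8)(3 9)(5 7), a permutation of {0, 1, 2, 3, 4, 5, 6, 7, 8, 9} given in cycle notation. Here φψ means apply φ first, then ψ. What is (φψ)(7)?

1

First apply φ: φ(7) = 8, then ψ(8) = 1. Thus (φψ)(7) = 1.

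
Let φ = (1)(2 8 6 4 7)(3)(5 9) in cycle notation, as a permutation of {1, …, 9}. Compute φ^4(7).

7 lies in the 5-cycle (2 8 6 4 7).
Advancing 4 steps from 7: 7 → 2 → 8 → 6 → 4.

4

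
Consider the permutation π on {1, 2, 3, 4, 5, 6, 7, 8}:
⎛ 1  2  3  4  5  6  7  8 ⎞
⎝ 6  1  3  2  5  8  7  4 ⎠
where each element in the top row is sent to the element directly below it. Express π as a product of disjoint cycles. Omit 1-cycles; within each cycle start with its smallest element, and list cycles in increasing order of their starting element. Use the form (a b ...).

(1 6 8 4 2)

Iterating π from 1 gives 1 → 6 → 8 → 4 → 2 → 1; that is the 5-cycle (1 6 8 4 2).
Repeating from the next unused element and collecting all non-trivial cycles gives (1 6 8 4 2).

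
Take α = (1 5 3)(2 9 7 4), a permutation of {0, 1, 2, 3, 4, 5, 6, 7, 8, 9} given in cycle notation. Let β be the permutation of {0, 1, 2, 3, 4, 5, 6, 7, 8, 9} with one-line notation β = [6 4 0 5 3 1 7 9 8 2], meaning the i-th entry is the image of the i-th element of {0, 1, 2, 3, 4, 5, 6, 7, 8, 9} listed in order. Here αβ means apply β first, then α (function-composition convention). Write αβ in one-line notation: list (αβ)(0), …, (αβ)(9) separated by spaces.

6 2 0 3 1 5 4 7 8 9

For each element, apply β then α: 0 → 6 → 6; 1 → 4 → 2; 2 → 0 → 0; 3 → 5 → 3; 4 → 3 → 1; 5 → 1 → 5; 6 → 7 → 4; 7 → 9 → 7; 8 → 8 → 8; 9 → 2 → 9.
So αβ in one-line form is 6 2 0 3 1 5 4 7 8 9.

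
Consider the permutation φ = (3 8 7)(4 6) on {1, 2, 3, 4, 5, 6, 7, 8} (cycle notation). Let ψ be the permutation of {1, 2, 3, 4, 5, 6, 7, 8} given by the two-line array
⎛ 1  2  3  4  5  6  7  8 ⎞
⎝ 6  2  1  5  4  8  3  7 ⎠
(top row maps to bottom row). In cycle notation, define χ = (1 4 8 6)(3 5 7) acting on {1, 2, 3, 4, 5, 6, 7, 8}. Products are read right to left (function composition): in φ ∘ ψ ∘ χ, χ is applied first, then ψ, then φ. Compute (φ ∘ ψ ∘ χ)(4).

Chase 4: χ(4) = 8; ψ(8) = 7; φ(7) = 3. Hence (φ ∘ ψ ∘ χ)(4) = 3.

3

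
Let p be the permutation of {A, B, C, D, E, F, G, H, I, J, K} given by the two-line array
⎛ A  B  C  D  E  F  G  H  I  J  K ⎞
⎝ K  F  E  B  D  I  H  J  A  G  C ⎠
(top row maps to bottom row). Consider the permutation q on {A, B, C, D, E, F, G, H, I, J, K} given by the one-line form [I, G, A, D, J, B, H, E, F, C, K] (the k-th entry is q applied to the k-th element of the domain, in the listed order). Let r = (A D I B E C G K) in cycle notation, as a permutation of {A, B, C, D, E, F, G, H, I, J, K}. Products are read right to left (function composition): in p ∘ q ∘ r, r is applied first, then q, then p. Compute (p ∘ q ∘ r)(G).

C

Chase G: r(G) = K; q(K) = K; p(K) = C. Hence (p ∘ q ∘ r)(G) = C.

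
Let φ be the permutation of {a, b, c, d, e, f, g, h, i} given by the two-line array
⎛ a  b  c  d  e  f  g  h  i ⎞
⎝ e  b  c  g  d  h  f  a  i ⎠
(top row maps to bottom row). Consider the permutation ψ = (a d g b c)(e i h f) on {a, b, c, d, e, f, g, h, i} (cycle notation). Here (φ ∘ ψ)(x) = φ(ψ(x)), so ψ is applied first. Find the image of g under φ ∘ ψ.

First apply ψ: ψ(g) = b, then φ(b) = b. Thus (φ ∘ ψ)(g) = b.

b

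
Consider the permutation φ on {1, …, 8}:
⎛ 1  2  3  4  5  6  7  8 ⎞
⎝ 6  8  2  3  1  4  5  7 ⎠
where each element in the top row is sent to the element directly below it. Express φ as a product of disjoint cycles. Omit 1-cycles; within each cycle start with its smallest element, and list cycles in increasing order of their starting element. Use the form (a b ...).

Iterating φ from 1 gives 1 → 6 → 4 → 3 → 2 → 8 → 7 → 5 → 1; that is the 8-cycle (1 6 4 3 2 8 7 5).
Continuing from each remaining unvisited element yields (1 6 4 3 2 8 7 5).

(1 6 4 3 2 8 7 5)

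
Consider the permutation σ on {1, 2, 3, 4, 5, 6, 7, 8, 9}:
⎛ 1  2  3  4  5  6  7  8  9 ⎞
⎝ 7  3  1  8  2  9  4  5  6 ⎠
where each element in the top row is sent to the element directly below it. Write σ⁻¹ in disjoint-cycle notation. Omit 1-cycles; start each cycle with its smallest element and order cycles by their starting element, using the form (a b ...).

(1 3 2 5 8 4 7)(6 9)

First write σ in disjoint cycles: (1 7 4 8 5 2 3)(6 9).
The inverse reverses every cycle; in canonical form, σ⁻¹ = (1 3 2 5 8 4 7)(6 9).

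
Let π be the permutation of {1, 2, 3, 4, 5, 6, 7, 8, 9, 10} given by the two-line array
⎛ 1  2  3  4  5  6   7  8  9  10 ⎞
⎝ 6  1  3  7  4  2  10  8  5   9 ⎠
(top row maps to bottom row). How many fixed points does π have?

The fixed points (elements with π(x) = x) are {3, 8}, so there are 2.

2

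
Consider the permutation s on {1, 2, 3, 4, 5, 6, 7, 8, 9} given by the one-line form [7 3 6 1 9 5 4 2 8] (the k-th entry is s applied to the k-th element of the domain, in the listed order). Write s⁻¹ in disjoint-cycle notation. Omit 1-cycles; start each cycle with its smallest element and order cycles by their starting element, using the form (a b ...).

The cycle decomposition of s is (1 7 4)(2 3 6 5 9 8).
The inverse reverses every cycle; in canonical form, s⁻¹ = (1 4 7)(2 8 9 5 6 3).

(1 4 7)(2 8 9 5 6 3)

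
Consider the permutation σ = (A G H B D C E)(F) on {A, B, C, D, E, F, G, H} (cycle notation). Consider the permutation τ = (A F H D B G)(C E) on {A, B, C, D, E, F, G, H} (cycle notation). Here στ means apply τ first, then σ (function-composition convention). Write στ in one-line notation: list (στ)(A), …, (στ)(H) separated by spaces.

F H A D E B G C

(στ)(x) = σ(τ(x)). Computing each image: σ(τ(A)) = σ(F) = F, σ(τ(B)) = σ(G) = H, σ(τ(C)) = σ(E) = A, σ(τ(D)) = σ(B) = D, σ(τ(E)) = σ(C) = E, σ(τ(F)) = σ(H) = B, σ(τ(G)) = σ(A) = G, σ(τ(H)) = σ(D) = C.
Hence στ = [F H A D E B G C].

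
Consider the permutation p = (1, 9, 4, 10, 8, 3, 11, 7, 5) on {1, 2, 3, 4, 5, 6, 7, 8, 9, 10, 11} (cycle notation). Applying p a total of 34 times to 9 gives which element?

5

9 lies in the 9-cycle (1, 9, 4, 10, 8, 3, 11, 7, 5).
On a 9-cycle, p^9 is the identity, so p^34 = p^7 there (34 ≡ 7 mod 9).
Advancing 7 steps from 9: 9 → 4 → 10 → 8 → 3 → 11 → 7 → 5.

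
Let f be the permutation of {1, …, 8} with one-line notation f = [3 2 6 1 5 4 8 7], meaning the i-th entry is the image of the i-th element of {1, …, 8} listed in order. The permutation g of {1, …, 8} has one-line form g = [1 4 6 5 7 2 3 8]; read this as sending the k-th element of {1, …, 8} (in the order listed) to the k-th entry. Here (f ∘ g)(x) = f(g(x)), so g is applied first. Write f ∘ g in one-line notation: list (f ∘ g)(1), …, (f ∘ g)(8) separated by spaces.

3 1 4 5 8 2 6 7

(f ∘ g)(x) = f(g(x)). Computing each image: f(g(1)) = f(1) = 3, f(g(2)) = f(4) = 1, f(g(3)) = f(6) = 4, f(g(4)) = f(5) = 5, f(g(5)) = f(7) = 8, f(g(6)) = f(2) = 2, f(g(7)) = f(3) = 6, f(g(8)) = f(8) = 7.
Hence f ∘ g = [3 1 4 5 8 2 6 7].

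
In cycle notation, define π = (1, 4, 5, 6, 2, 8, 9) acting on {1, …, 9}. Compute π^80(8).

8 lies in the 7-cycle (1, 4, 5, 6, 2, 8, 9).
Powers repeat with period 7 on this cycle, and 80 mod 7 = 3, so π^80(8) = π^3(8).
Stepping 3 places around the cycle: 8 → 9 → 1 → 4.

4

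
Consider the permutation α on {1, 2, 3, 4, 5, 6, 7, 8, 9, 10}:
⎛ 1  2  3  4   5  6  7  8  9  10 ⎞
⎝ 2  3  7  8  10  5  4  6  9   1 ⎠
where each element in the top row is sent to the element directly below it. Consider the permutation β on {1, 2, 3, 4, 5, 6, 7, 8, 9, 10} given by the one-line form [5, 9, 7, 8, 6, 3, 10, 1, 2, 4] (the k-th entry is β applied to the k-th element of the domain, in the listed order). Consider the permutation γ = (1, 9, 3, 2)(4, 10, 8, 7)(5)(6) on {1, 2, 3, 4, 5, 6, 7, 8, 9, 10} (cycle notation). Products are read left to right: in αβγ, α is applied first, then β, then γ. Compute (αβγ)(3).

8

(αβγ)(3) = γ(β(α(3))). α(3) = 7, then β(7) = 10, then γ(10) = 8, so the result is 8.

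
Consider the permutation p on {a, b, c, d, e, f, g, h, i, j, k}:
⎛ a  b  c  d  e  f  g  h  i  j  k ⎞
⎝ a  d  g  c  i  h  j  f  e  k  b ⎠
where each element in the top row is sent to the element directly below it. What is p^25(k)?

b

Tracing k → b → … returns to k after 6 steps, so k lies in a 6-cycle (b, d, c, g, j, k).
On a 6-cycle, p^6 is the identity, so p^25 = p^1 there (25 ≡ 1 mod 6).
Stepping 1 place around the cycle: k → b.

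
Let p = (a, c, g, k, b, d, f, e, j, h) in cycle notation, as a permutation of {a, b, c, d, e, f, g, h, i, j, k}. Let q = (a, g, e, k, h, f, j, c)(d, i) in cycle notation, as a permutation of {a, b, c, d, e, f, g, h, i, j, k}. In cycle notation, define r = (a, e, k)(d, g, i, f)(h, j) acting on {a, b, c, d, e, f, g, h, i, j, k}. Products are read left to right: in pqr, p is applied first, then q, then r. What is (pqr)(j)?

d

(pqr)(j) = r(q(p(j))). p(j) = h, then q(h) = f, then r(f) = d, so the result is d.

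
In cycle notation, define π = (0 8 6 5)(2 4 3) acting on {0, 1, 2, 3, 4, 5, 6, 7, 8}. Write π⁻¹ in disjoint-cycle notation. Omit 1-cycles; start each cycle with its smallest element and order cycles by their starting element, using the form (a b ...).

(0 5 6 8)(2 3 4)

The inverse reverses each cycle.
Reversing each cycle of π and rotating so the smallest element leads gives (0 5 6 8)(2 3 4).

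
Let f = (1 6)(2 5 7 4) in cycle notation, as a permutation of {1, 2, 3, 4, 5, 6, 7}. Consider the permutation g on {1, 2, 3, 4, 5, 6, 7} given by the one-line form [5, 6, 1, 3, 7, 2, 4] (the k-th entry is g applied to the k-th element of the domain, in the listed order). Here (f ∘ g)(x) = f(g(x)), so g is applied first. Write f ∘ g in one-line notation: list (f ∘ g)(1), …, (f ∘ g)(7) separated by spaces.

7 1 6 3 4 5 2

(f ∘ g)(x) = f(g(x)). Computing each image: f(g(1)) = f(5) = 7, f(g(2)) = f(6) = 1, f(g(3)) = f(1) = 6, f(g(4)) = f(3) = 3, f(g(5)) = f(7) = 4, f(g(6)) = f(2) = 5, f(g(7)) = f(4) = 2.
Hence f ∘ g = [7 1 6 3 4 5 2].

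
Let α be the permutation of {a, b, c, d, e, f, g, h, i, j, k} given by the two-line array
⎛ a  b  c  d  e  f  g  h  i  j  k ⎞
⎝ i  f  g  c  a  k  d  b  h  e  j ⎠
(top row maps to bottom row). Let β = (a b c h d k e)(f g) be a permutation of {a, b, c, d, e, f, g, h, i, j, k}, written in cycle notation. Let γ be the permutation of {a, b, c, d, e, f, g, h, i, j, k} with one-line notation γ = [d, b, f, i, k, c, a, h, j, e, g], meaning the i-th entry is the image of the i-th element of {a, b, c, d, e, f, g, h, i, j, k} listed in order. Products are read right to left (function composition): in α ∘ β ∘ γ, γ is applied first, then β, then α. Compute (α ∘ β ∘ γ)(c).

(α ∘ β ∘ γ)(c) = α(β(γ(c))). γ(c) = f, then β(f) = g, then α(g) = d, so the result is d.

d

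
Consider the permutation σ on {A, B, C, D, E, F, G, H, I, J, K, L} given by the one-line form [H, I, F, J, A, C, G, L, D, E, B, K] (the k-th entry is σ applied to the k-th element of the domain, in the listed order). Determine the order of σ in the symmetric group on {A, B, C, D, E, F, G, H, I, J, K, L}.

18

The disjoint-cycle form of σ has cycle lengths 9, 2, 1.
The order is lcm(9, 2) = 18.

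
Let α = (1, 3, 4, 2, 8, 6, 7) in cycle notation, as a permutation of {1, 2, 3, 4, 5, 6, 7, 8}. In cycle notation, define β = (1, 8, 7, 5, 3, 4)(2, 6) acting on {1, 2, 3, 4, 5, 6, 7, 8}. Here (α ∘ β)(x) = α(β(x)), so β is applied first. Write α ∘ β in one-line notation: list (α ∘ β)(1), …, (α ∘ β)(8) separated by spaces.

6 7 2 3 4 8 5 1

(α ∘ β)(x) = α(β(x)). Computing each image: α(β(1)) = α(8) = 6, α(β(2)) = α(6) = 7, α(β(3)) = α(4) = 2, α(β(4)) = α(1) = 3, α(β(5)) = α(3) = 4, α(β(6)) = α(2) = 8, α(β(7)) = α(5) = 5, α(β(8)) = α(7) = 1.
Hence α ∘ β = [6 7 2 3 4 8 5 1].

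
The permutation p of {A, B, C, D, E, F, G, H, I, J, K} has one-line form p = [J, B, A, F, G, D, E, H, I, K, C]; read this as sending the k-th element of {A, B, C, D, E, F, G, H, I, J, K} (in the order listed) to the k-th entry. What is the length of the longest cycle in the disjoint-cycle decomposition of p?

Decomposing into disjoint cycles gives (A, J, K, C)(D, F)(E, G); the longest has length 4.

4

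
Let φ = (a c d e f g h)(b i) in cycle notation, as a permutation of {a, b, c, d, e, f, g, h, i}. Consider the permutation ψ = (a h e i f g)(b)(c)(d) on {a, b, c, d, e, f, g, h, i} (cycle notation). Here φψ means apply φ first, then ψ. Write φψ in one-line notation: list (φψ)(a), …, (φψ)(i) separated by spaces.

(φψ)(x) = ψ(φ(x)). Computing each image: ψ(φ(a)) = ψ(c) = c, ψ(φ(b)) = ψ(i) = f, ψ(φ(c)) = ψ(d) = d, ψ(φ(d)) = ψ(e) = i, ψ(φ(e)) = ψ(f) = g, ψ(φ(f)) = ψ(g) = a, ψ(φ(g)) = ψ(h) = e, ψ(φ(h)) = ψ(a) = h, ψ(φ(i)) = ψ(b) = b.
Hence φψ = [c f d i g a e h b].

c f d i g a e h b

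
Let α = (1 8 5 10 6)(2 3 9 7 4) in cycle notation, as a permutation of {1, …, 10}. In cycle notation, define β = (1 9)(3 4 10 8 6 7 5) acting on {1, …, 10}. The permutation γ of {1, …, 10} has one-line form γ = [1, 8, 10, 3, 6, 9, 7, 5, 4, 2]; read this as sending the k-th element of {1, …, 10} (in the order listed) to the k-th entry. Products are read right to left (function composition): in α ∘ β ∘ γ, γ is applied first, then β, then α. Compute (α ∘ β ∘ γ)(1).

(α ∘ β ∘ γ)(1) = α(β(γ(1))). γ(1) = 1, then β(1) = 9, then α(9) = 7, so the result is 7.

7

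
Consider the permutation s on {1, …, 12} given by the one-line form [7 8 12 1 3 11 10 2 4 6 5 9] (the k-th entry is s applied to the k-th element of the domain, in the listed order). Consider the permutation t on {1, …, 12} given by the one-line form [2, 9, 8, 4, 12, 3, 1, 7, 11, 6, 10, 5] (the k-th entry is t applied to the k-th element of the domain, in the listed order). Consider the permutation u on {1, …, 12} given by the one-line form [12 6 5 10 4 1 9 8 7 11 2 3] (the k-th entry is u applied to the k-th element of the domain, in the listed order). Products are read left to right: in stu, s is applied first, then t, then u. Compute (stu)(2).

Apply the permutations in order: s(2) = 8, then t(8) = 7, then u(7) = 9. So (stu)(2) = 9.

9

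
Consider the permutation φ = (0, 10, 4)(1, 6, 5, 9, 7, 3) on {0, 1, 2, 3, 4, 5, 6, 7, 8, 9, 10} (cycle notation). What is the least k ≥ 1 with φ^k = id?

6

The cycle type of φ is (6, 3, 1, 1).
Since disjoint cycles commute, ord(φ) = lcm(6, 3) = 6.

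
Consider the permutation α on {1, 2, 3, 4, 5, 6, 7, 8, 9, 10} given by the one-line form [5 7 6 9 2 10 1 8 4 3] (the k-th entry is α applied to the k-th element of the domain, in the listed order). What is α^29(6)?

3

Tracing 6 → 10 → … returns to 6 after 3 steps, so 6 lies in a 3-cycle (3, 6, 10).
Powers repeat with period 3 on this cycle, and 29 mod 3 = 2, so α^29(6) = α^2(6).
Stepping 2 places around the cycle: 6 → 10 → 3.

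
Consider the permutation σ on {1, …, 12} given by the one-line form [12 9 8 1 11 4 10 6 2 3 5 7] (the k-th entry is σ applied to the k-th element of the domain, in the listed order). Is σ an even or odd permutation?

In disjoint-cycle form the cycle lengths are 8, 2, 2.
A cycle is odd iff its length is even; σ has 3 even-length cycles, so sgn(σ) = (−1)^3 and σ is odd.

odd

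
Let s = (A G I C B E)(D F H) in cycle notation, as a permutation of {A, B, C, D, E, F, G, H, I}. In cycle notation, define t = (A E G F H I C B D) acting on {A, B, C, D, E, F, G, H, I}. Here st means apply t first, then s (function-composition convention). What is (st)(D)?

t(D) = A, then s(A) = G; composing gives (st)(D) = G.

G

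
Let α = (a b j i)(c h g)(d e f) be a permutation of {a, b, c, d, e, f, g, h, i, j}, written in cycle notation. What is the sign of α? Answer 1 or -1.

The cycle lengths are 4, 3, 3.
A cycle is odd iff its length is even; α has 1 even-length cycle, so sgn(α) = (−1)^1 and α is odd.

-1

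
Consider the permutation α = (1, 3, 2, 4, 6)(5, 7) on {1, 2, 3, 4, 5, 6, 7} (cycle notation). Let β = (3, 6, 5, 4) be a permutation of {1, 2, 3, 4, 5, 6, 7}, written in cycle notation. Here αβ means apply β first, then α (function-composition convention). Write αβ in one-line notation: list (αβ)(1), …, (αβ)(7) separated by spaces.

For each element, apply β then α: 1 → 1 → 3; 2 → 2 → 4; 3 → 6 → 1; 4 → 3 → 2; 5 → 4 → 6; 6 → 5 → 7; 7 → 7 → 5.
So αβ in one-line form is 3 4 1 2 6 7 5.

3 4 1 2 6 7 5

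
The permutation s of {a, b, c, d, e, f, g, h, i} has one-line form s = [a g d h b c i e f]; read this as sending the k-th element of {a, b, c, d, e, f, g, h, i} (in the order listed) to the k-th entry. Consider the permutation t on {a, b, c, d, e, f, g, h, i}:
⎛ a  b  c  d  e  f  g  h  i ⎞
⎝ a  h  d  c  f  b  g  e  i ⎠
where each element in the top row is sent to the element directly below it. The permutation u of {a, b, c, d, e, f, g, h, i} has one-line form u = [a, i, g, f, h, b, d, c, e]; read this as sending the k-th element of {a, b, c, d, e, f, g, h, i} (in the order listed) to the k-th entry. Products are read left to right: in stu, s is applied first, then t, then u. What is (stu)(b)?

d

Chase b: s(b) = g; t(g) = g; u(g) = d. Hence (stu)(b) = d.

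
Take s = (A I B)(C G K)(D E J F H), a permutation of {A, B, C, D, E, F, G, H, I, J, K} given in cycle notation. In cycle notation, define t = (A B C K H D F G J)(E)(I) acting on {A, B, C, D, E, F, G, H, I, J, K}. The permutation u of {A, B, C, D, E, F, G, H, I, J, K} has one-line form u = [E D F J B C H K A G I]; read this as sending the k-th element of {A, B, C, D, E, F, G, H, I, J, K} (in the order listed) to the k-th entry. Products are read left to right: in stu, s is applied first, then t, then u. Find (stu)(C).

G

Chase C: s(C) = G; t(G) = J; u(J) = G. Hence (stu)(C) = G.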